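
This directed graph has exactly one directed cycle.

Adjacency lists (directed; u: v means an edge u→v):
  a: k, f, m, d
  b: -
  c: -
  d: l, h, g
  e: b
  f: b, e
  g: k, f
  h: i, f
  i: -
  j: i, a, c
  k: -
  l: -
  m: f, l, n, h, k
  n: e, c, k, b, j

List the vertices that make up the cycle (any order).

DFS with gray/black marking from a:
a gray
  k gray
  k black
  f gray
    b gray
    b black
    e gray
      e→b: b black — skip
    e black
  f black
  m gray
    m→f: f black — skip
    l gray
    l black
    n gray
      n→e: e black — skip
      c gray
      c black
      n→k: k black — skip
      n→b: b black — skip
      j gray
        i gray
        i black
        j→a: a is gray → back edge
Back edge closes the cycle a → m → n → j → a; its vertices are {a, j, m, n}.

a, j, m, n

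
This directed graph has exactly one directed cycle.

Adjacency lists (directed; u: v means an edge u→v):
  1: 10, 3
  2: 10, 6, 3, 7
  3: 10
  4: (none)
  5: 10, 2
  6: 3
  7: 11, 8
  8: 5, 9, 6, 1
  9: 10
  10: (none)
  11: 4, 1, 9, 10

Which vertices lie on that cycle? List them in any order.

2, 5, 7, 8

DFS with gray/black marking from 7:
7 gray
  11 gray
    4 gray
    4 black
    1 gray
      10 gray
      10 black
      3 gray
        3→10: 10 black — skip
      3 black
    1 black
    9 gray
      9→10: 10 black — skip
    9 black
    11→10: 10 black — skip
  11 black
  8 gray
    5 gray
      5→10: 10 black — skip
      2 gray
        2→10: 10 black — skip
        6 gray
          6→3: 3 black — skip
        6 black
        2→3: 3 black — skip
        2→7: 7 is gray → back edge
Back edge closes the cycle 7 → 8 → 5 → 2 → 7; its vertices are {2, 5, 7, 8}.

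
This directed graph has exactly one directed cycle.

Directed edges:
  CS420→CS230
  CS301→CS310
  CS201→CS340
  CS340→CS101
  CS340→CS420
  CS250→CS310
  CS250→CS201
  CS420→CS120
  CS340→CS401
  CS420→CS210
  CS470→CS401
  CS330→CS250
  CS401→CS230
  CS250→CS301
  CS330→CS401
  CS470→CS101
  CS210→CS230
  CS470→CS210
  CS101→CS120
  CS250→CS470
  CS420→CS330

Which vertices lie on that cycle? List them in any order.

DFS with gray/black marking from CS250:
CS250 gray
  CS201 gray
    CS340 gray
      CS401 gray
        CS230 gray
        CS230 black
      CS401 black
      CS101 gray
        CS120 gray
        CS120 black
      CS101 black
      CS420 gray
        CS330 gray
          CS330→CS250: CS250 is gray → back edge
Back edge closes the cycle CS250 → CS201 → CS340 → CS420 → CS330 → CS250; its vertices are {CS201, CS250, CS330, CS340, CS420}.

CS201, CS250, CS330, CS340, CS420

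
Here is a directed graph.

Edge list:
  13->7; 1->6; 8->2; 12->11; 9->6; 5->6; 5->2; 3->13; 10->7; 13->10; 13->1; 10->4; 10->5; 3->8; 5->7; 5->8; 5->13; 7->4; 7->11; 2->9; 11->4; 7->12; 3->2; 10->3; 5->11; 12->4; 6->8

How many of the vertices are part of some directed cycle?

A vertex is on a directed cycle iff it belongs to a strongly connected component of size ≥ 2 (or has a self-loop).
The vertices on cycles are {2, 3, 5, 6, 8, 9, 10, 13} — 8 in total.

8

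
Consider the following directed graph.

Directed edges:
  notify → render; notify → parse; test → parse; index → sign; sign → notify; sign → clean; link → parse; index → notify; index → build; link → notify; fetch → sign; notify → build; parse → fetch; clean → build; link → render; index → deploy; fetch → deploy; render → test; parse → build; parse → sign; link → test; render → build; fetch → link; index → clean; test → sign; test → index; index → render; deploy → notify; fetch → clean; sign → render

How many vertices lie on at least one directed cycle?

9

A vertex is on a directed cycle iff it belongs to a strongly connected component of size ≥ 2 (or has a self-loop).
The vertices on cycles are {link, sign, test, fetch, index, parse, deploy, notify, render} — 9 in total.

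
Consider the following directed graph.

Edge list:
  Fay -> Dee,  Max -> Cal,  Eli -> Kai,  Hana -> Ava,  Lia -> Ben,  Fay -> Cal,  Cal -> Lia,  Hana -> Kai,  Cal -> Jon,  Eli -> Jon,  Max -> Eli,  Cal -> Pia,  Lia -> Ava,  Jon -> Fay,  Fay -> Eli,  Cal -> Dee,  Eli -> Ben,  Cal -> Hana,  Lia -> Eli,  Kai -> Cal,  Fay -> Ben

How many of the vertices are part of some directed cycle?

A vertex is on a directed cycle iff it belongs to a strongly connected component of size ≥ 2 (or has a self-loop).
The vertices on cycles are {Cal, Eli, Fay, Jon, Kai, Lia, Hana} — 7 in total.

7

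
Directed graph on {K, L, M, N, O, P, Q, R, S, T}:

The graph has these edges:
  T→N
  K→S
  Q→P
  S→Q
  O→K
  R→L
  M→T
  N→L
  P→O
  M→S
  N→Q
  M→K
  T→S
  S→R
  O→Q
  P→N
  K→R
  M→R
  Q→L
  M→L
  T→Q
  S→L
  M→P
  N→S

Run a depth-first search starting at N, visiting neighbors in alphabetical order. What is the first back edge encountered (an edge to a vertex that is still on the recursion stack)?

P->N

DFS from N (visiting neighbors in alphabetical order); mark gray on enter, black on exit:
N gray
  L gray
  L black
  Q gray
    Q→L: L black — skip
    P gray
      P→N: N is gray → back edge
First back edge: P → N.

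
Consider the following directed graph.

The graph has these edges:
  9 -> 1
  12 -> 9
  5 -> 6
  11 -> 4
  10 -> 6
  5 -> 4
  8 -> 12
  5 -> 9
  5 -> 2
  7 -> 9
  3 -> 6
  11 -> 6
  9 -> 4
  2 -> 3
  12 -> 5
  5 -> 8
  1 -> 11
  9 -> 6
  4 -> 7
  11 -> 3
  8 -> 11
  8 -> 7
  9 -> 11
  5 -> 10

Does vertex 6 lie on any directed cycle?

No

6 lies on a cycle iff there is a path from 6 back to itself.
Exploring from 6, it never reaches itself; equivalently, its strongly connected component is a singleton.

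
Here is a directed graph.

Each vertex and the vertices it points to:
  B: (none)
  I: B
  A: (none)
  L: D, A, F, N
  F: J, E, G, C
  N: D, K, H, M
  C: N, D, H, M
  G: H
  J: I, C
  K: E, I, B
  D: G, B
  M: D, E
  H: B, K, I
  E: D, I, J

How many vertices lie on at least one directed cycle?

A vertex is on a directed cycle iff it belongs to a strongly connected component of size ≥ 2 (or has a self-loop).
The vertices on cycles are {C, D, E, G, H, J, K, M, N} — 9 in total.

9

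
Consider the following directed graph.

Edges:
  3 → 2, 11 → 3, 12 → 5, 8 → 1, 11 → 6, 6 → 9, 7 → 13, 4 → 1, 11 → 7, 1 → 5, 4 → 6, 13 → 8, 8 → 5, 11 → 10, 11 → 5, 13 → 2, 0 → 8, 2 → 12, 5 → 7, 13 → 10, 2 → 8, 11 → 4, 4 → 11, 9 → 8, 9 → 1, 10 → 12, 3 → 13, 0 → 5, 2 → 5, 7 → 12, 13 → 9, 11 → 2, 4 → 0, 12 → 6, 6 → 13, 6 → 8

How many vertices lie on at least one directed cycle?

12

A vertex is on a directed cycle iff it belongs to a strongly connected component of size ≥ 2 (or has a self-loop).
The vertices on cycles are {1, 2, 4, 5, 6, 7, 8, 9, 10, 11, 12, 13} — 12 in total.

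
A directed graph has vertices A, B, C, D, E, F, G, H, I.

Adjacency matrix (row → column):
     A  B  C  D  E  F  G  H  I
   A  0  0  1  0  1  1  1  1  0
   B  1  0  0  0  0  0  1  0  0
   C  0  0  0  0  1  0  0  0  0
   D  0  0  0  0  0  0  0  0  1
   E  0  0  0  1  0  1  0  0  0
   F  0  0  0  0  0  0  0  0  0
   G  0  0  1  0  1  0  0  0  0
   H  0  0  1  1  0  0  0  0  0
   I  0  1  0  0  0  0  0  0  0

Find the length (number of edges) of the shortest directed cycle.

For each vertex v, BFS finds the shortest path from v back to v.
The shortest such closed walk is I → B → A → E → D → I, length 5.

5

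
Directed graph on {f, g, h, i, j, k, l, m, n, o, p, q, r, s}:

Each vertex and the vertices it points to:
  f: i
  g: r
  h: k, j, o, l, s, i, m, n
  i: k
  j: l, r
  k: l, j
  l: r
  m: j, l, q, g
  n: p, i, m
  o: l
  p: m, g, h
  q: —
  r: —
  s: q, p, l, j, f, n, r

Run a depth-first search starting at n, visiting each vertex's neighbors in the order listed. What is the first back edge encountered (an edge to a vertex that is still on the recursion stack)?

DFS from n (visiting each vertex's neighbors in the order listed); mark gray on enter, black on exit:
n gray
  p gray
    m gray
      j gray
        l gray
          r gray
          r black
        l black
        j→r: r black — skip
      j black
      m→l: l black — skip
      q gray
      q black
      g gray
        g→r: r black — skip
      g black
    m black
    p→g: g black — skip
    h gray
      k gray
        k→l: l black — skip
        k→j: j black — skip
      k black
      h→j: j black — skip
      o gray
        o→l: l black — skip
      o black
      h→l: l black — skip
      s gray
        s→q: q black — skip
        s→p: p is gray → back edge
First back edge: s → p.

s->p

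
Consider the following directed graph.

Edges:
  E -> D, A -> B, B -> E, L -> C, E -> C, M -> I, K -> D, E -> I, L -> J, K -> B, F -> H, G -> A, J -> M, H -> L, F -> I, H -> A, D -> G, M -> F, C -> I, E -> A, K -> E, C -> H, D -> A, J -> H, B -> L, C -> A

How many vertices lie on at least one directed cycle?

11

A vertex is on a directed cycle iff it belongs to a strongly connected component of size ≥ 2 (or has a self-loop).
The vertices on cycles are {A, B, C, D, E, F, G, H, J, L, M} — 11 in total.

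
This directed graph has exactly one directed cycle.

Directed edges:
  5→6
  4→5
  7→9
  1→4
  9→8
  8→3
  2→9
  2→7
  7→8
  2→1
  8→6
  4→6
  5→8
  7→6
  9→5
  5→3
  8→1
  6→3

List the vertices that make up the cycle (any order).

1, 4, 5, 8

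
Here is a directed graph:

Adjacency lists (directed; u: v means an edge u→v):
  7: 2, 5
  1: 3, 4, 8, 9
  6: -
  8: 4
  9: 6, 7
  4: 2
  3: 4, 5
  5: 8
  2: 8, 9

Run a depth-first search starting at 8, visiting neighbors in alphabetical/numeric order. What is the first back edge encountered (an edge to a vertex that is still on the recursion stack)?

2->8

DFS from 8 (visiting neighbors in alphabetical/numeric order); mark gray on enter, black on exit:
8 gray
  4 gray
    2 gray
      2→8: 8 is gray → back edge
First back edge: 2 → 8.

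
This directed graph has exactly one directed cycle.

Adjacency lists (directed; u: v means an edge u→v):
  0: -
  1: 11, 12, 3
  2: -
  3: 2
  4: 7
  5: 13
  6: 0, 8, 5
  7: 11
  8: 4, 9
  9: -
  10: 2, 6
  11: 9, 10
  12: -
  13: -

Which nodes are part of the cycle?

4, 6, 7, 8, 10, 11

DFS with gray/black marking from 11:
11 gray
  9 gray
  9 black
  10 gray
    2 gray
    2 black
    6 gray
      0 gray
      0 black
      8 gray
        4 gray
          7 gray
            7→11: 11 is gray → back edge
Back edge closes the cycle 11 → 10 → 6 → 8 → 4 → 7 → 11; its vertices are {4, 6, 7, 8, 10, 11}.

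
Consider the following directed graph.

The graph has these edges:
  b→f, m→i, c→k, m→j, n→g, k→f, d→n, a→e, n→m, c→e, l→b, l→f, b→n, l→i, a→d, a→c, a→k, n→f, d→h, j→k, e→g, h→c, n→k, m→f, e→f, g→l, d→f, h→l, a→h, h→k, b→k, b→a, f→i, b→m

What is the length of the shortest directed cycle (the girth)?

For each vertex v, BFS finds the shortest path from v back to v.
The shortest such closed walk is b → n → g → l → b, length 4.

4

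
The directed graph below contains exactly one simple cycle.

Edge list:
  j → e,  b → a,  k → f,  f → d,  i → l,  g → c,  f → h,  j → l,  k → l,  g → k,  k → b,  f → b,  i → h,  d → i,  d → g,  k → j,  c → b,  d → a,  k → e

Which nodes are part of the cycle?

d, f, g, k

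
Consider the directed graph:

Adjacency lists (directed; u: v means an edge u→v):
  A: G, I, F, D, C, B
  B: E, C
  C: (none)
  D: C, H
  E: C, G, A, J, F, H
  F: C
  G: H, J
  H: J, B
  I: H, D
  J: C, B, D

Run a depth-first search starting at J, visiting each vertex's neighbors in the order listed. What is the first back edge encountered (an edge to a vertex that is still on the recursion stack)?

DFS from J (visiting each vertex's neighbors in the order listed); mark gray on enter, black on exit:
J gray
  C gray
  C black
  B gray
    E gray
      E→C: C black — skip
      G gray
        H gray
          H→J: J is gray → back edge
First back edge: H → J.

H->J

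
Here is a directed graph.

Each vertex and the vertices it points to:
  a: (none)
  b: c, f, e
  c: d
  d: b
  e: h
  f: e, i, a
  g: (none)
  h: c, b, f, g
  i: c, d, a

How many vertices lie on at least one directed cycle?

A vertex is on a directed cycle iff it belongs to a strongly connected component of size ≥ 2 (or has a self-loop).
The vertices on cycles are {b, c, d, e, f, h, i} — 7 in total.

7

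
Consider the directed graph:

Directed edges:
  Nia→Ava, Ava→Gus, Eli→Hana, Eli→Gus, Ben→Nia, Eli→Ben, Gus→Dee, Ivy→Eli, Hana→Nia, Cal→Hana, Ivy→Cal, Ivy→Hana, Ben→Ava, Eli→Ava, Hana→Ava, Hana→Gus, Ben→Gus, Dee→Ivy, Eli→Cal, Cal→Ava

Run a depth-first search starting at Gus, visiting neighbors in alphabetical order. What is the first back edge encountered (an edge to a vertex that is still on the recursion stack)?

Ava→Gus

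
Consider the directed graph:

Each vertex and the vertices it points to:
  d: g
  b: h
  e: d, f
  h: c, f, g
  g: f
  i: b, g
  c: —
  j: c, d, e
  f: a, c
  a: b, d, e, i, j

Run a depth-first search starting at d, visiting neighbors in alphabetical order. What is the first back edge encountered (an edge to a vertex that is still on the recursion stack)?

h->f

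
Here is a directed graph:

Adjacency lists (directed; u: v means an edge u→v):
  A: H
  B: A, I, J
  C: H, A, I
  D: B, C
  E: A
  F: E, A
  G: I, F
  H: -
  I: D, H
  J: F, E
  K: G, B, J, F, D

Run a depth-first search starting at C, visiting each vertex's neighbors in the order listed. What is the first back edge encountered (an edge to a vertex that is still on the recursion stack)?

DFS from C (visiting each vertex's neighbors in the order listed); mark gray on enter, black on exit:
C gray
  H gray
  H black
  A gray
    A→H: H black — skip
  A black
  I gray
    D gray
      B gray
        B→A: A black — skip
        B→I: I is gray → back edge
First back edge: B → I.

B->I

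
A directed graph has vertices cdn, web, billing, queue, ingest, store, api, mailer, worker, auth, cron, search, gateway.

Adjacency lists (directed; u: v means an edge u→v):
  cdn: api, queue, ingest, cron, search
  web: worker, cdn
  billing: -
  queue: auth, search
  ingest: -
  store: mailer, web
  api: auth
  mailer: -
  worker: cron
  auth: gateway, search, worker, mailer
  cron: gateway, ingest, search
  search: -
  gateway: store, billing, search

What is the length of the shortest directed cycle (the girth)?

5

For each vertex v, BFS finds the shortest path from v back to v.
The shortest such closed walk is cdn → cron → gateway → store → web → cdn, length 5.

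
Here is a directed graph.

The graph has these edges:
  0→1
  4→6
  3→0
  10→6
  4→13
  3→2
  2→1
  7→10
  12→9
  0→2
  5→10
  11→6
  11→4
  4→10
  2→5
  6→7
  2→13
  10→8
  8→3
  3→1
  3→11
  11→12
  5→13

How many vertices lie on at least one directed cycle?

10

A vertex is on a directed cycle iff it belongs to a strongly connected component of size ≥ 2 (or has a self-loop).
The vertices on cycles are {0, 2, 3, 4, 5, 6, 7, 8, 10, 11} — 10 in total.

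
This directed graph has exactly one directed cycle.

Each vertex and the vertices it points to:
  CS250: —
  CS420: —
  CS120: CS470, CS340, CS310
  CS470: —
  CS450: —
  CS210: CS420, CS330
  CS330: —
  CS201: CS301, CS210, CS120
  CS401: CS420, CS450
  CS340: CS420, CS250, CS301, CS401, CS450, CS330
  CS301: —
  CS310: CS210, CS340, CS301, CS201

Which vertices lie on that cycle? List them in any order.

CS120, CS201, CS310

DFS with gray/black marking from CS310:
CS310 gray
  CS210 gray
    CS420 gray
    CS420 black
    CS330 gray
    CS330 black
  CS210 black
  CS340 gray
    CS340→CS420: CS420 black — skip
    CS250 gray
    CS250 black
    CS301 gray
    CS301 black
    CS401 gray
      CS401→CS420: CS420 black — skip
      CS450 gray
      CS450 black
    CS401 black
    CS340→CS450: CS450 black — skip
    CS340→CS330: CS330 black — skip
  CS340 black
  CS310→CS301: CS301 black — skip
  CS201 gray
    CS201→CS301: CS301 black — skip
    CS201→CS210: CS210 black — skip
    CS120 gray
      CS470 gray
      CS470 black
      CS120→CS340: CS340 black — skip
      CS120→CS310: CS310 is gray → back edge
Back edge closes the cycle CS310 → CS201 → CS120 → CS310; its vertices are {CS120, CS201, CS310}.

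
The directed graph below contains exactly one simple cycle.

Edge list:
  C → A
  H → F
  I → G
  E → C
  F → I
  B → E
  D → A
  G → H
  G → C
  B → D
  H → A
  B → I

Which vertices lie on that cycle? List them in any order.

F, G, H, I

DFS with gray/black marking from I:
I gray
  G gray
    C gray
      A gray
      A black
    C black
    H gray
      H→A: A black — skip
      F gray
        F→I: I is gray → back edge
Back edge closes the cycle I → G → H → F → I; its vertices are {F, G, H, I}.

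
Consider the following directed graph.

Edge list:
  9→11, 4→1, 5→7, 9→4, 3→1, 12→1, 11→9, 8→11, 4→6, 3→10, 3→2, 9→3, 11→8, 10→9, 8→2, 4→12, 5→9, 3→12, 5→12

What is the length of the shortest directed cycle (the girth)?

2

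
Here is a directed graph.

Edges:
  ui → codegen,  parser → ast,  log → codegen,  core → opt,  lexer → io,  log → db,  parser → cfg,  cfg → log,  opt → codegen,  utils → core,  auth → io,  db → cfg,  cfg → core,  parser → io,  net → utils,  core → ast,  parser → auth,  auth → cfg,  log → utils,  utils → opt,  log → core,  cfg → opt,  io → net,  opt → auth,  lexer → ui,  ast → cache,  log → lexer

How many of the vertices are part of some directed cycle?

10

A vertex is on a directed cycle iff it belongs to a strongly connected component of size ≥ 2 (or has a self-loop).
The vertices on cycles are {db, io, cfg, log, net, opt, auth, core, lexer, utils} — 10 in total.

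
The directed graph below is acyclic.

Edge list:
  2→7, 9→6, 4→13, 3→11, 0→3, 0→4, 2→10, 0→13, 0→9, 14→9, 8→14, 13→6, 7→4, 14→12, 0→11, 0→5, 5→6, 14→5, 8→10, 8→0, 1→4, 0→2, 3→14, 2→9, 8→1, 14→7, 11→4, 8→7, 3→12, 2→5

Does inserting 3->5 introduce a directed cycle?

Adding 3→5 creates a cycle iff 5 can already reach 3.
Explore from 5: no path reaches 3. The graph stays acyclic.

No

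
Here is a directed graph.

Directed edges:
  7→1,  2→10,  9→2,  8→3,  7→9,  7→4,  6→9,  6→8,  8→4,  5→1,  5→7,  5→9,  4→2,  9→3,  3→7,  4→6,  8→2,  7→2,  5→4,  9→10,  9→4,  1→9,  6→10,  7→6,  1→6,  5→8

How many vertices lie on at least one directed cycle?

A vertex is on a directed cycle iff it belongs to a strongly connected component of size ≥ 2 (or has a self-loop).
The vertices on cycles are {1, 3, 4, 6, 7, 8, 9} — 7 in total.

7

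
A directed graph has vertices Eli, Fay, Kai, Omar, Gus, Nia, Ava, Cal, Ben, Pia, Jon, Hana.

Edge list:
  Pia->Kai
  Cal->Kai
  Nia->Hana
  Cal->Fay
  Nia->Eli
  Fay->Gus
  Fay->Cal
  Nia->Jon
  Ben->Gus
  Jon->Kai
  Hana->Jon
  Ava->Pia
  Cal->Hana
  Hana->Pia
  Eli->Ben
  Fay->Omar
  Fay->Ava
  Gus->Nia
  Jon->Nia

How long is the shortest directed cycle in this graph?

For each vertex v, BFS finds the shortest path from v back to v.
The shortest such closed walk is Cal → Fay → Cal, length 2.

2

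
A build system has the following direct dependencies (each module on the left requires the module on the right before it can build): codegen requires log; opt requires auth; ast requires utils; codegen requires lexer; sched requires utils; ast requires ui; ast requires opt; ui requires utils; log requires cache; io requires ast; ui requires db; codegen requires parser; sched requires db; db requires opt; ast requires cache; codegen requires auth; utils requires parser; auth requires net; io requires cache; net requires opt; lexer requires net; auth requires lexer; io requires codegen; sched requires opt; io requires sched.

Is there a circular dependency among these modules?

DFS with white/gray/black marking, starting from sched:
sched gray
  utils gray
    parser gray
    parser black
  utils black
  opt gray
    auth gray
      lexer gray
        net gray
          net→opt: opt is gray → back edge
Back edge found, so a cycle exists: opt → auth → lexer → net → opt.

Yes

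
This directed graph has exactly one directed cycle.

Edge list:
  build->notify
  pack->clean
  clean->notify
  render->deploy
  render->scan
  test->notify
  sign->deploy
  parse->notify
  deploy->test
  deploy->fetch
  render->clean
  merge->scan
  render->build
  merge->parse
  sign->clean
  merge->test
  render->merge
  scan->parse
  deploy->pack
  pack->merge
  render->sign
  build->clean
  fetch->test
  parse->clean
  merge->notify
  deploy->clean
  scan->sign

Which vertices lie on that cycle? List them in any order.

pack, scan, sign, merge, deploy

DFS with gray/black marking from sign:
sign gray
  deploy gray
    fetch gray
      test gray
        notify gray
        notify black
      test black
    fetch black
    clean gray
      clean→notify: notify black — skip
    clean black
    deploy→test: test black — skip
    pack gray
      pack→clean: clean black — skip
      merge gray
        parse gray
          parse→clean: clean black — skip
          parse→notify: notify black — skip
        parse black
        merge→notify: notify black — skip
        scan gray
          scan→sign: sign is gray → back edge
Back edge closes the cycle sign → deploy → pack → merge → scan → sign; its vertices are {pack, scan, sign, merge, deploy}.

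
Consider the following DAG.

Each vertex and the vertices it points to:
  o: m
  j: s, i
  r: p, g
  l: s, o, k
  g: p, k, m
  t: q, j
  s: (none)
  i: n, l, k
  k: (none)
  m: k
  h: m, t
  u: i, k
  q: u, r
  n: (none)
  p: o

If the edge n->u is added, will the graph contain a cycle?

Yes

Adding n→u creates a cycle iff u can already reach n.
Path from u: u → i → n.
So u → … → n → u is a cycle.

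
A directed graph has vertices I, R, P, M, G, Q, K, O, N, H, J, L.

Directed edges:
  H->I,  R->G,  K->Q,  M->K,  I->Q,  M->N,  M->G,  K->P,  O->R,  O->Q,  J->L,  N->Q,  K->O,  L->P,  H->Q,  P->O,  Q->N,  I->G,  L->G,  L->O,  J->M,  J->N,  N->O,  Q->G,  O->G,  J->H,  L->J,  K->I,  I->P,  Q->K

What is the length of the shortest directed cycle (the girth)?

For each vertex v, BFS finds the shortest path from v back to v.
The shortest such closed walk is L → J → L, length 2.

2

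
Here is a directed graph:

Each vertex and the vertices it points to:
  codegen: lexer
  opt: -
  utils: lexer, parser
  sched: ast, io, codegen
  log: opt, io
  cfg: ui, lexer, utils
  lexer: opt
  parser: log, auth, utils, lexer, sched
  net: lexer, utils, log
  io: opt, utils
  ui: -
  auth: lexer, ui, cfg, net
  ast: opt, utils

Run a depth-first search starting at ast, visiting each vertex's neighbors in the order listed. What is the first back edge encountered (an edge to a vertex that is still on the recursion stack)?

io->utils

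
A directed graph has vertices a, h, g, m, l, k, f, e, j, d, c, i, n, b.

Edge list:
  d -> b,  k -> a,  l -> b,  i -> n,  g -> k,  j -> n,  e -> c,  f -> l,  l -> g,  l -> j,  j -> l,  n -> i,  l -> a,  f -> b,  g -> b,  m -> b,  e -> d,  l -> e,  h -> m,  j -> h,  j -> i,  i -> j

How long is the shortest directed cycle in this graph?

2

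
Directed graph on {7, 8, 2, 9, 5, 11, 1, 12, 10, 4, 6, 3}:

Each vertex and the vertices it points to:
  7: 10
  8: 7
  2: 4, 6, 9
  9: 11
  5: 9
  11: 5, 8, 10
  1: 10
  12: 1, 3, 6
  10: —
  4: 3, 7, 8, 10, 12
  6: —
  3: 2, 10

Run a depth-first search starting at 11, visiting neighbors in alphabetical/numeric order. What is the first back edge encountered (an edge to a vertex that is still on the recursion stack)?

9→11

DFS from 11 (visiting neighbors in alphabetical/numeric order); mark gray on enter, black on exit:
11 gray
  5 gray
    9 gray
      9→11: 11 is gray → back edge
First back edge: 9 → 11.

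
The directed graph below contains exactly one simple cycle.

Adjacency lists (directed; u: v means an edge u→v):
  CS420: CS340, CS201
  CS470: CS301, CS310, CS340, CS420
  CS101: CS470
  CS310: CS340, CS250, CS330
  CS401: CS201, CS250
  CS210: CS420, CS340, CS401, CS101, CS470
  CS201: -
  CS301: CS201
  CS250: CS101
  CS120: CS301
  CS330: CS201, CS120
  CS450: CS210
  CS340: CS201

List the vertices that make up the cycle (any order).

DFS with gray/black marking from CS101:
CS101 gray
  CS470 gray
    CS301 gray
      CS201 gray
      CS201 black
    CS301 black
    CS310 gray
      CS340 gray
        CS340→CS201: CS201 black — skip
      CS340 black
      CS250 gray
        CS250→CS101: CS101 is gray → back edge
Back edge closes the cycle CS101 → CS470 → CS310 → CS250 → CS101; its vertices are {CS101, CS250, CS310, CS470}.

CS101, CS250, CS310, CS470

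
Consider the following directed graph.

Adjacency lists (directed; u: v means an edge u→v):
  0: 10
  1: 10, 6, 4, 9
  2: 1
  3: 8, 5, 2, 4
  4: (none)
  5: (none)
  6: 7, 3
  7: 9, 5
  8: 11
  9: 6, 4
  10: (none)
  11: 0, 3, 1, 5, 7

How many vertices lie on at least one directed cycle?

8

A vertex is on a directed cycle iff it belongs to a strongly connected component of size ≥ 2 (or has a self-loop).
The vertices on cycles are {1, 2, 3, 6, 7, 8, 9, 11} — 8 in total.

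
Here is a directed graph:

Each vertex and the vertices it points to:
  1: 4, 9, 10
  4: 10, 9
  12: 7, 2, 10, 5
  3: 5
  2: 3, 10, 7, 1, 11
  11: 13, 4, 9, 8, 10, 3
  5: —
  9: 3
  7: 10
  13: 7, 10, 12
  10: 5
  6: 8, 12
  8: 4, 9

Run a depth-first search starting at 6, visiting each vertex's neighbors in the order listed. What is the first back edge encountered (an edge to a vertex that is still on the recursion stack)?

DFS from 6 (visiting each vertex's neighbors in the order listed); mark gray on enter, black on exit:
6 gray
  8 gray
    4 gray
      10 gray
        5 gray
        5 black
      10 black
      9 gray
        3 gray
          3→5: 5 black — skip
        3 black
      9 black
    4 black
    8→9: 9 black — skip
  8 black
  12 gray
    7 gray
      7→10: 10 black — skip
    7 black
    2 gray
      2→3: 3 black — skip
      2→10: 10 black — skip
      2→7: 7 black — skip
      1 gray
        1→4: 4 black — skip
        1→9: 9 black — skip
        1→10: 10 black — skip
      1 black
      11 gray
        13 gray
          13→7: 7 black — skip
          13→10: 10 black — skip
          13→12: 12 is gray → back edge
First back edge: 13 → 12.

13->12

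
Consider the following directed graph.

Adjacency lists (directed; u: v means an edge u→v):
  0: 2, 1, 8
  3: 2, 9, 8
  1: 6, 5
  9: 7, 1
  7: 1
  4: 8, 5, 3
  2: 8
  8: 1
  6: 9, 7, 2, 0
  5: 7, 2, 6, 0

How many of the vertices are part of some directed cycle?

A vertex is on a directed cycle iff it belongs to a strongly connected component of size ≥ 2 (or has a self-loop).
The vertices on cycles are {0, 1, 2, 5, 6, 7, 8, 9} — 8 in total.

8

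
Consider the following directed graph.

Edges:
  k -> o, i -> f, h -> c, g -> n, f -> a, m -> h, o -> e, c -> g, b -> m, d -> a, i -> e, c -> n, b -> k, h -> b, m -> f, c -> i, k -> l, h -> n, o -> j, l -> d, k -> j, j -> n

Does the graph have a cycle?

Yes

DFS with white/gray/black marking, starting from c:
c gray
  g gray
    n gray
    n black
  g black
  c→n: n black — skip
  i gray
    f gray
      a gray
      a black
    f black
    e gray
    e black
  i black
c black
m gray
  m→f: f black — skip
  h gray
    h→c: c black — skip
    h→n: n black — skip
    b gray
      b→m: m is gray → back edge
Back edge found, so a cycle exists: m → h → b → m.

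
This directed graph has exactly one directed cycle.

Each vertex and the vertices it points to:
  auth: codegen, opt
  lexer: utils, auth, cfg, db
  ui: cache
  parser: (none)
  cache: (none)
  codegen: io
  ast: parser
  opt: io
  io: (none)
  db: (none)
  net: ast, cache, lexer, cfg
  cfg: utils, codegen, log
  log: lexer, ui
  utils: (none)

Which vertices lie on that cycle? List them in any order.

DFS with gray/black marking from cfg:
cfg gray
  utils gray
  utils black
  codegen gray
    io gray
    io black
  codegen black
  log gray
    lexer gray
      lexer→utils: utils black — skip
      auth gray
        auth→codegen: codegen black — skip
        opt gray
          opt→io: io black — skip
        opt black
      auth black
      lexer→cfg: cfg is gray → back edge
Back edge closes the cycle cfg → log → lexer → cfg; its vertices are {cfg, log, lexer}.

cfg, log, lexer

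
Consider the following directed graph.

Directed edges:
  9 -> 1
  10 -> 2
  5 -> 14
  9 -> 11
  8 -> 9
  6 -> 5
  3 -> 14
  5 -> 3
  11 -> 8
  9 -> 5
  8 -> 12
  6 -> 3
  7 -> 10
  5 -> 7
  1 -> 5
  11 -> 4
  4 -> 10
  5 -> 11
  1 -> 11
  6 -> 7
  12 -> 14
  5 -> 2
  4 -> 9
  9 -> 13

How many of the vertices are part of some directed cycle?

6

A vertex is on a directed cycle iff it belongs to a strongly connected component of size ≥ 2 (or has a self-loop).
The vertices on cycles are {1, 4, 5, 8, 9, 11} — 6 in total.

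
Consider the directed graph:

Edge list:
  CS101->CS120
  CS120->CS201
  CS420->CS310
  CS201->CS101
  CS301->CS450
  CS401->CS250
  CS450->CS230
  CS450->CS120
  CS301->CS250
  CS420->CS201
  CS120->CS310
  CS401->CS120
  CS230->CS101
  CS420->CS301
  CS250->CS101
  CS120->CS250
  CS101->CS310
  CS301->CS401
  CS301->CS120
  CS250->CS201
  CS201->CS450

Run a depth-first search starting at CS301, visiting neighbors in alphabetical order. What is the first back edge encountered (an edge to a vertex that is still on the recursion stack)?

CS101→CS120

DFS from CS301 (visiting neighbors in alphabetical order); mark gray on enter, black on exit:
CS301 gray
  CS120 gray
    CS201 gray
      CS101 gray
        CS101→CS120: CS120 is gray → back edge
First back edge: CS101 → CS120.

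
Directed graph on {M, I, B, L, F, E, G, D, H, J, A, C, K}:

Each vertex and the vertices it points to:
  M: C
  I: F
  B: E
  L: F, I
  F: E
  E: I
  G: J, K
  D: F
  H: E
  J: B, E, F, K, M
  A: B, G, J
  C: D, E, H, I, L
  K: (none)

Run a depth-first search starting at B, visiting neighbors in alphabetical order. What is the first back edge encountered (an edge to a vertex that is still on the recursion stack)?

F->E

DFS from B (visiting neighbors in alphabetical order); mark gray on enter, black on exit:
B gray
  E gray
    I gray
      F gray
        F→E: E is gray → back edge
First back edge: F → E.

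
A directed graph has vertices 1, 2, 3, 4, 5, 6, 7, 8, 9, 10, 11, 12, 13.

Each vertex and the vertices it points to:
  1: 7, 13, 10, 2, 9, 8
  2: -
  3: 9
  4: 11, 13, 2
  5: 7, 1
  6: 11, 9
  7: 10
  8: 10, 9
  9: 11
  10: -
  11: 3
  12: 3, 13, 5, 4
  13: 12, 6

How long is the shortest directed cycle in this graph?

2

For each vertex v, BFS finds the shortest path from v back to v.
The shortest such closed walk is 13 → 12 → 13, length 2.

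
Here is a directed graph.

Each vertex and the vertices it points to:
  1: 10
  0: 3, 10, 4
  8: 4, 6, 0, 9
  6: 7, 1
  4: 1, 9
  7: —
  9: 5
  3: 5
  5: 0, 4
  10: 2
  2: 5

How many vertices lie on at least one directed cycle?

8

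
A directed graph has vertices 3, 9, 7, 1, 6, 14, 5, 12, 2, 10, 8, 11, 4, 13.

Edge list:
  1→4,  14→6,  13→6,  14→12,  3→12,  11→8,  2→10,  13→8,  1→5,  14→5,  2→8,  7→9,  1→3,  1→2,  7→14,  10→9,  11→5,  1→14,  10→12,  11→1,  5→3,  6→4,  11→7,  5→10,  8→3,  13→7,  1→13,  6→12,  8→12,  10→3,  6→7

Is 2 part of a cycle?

No

2 lies on a cycle iff there is a path from 2 back to itself.
Exploring from 2, it never reaches itself; equivalently, its strongly connected component is a singleton.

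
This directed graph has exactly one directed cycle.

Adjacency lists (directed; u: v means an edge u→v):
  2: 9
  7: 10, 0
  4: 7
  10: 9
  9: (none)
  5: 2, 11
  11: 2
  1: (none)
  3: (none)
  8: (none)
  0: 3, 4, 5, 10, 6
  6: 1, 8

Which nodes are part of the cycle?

0, 4, 7

DFS with gray/black marking from 0:
0 gray
  3 gray
  3 black
  4 gray
    7 gray
      10 gray
        9 gray
        9 black
      10 black
      7→0: 0 is gray → back edge
Back edge closes the cycle 0 → 4 → 7 → 0; its vertices are {0, 4, 7}.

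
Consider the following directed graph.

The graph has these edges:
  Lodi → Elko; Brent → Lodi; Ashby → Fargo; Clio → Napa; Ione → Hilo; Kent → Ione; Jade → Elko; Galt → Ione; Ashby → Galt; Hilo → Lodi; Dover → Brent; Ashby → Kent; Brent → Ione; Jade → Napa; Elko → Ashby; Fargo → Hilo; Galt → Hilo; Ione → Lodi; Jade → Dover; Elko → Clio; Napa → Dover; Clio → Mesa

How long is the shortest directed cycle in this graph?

5

For each vertex v, BFS finds the shortest path from v back to v.
The shortest such closed walk is Elko → Ashby → Kent → Ione → Lodi → Elko, length 5.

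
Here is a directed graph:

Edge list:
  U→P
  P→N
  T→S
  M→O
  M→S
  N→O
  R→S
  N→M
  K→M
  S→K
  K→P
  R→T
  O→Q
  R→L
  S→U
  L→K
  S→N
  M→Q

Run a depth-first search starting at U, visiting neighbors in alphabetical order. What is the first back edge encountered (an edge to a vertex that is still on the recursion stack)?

K->M

DFS from U (visiting neighbors in alphabetical order); mark gray on enter, black on exit:
U gray
  P gray
    N gray
      M gray
        O gray
          Q gray
          Q black
        O black
        M→Q: Q black — skip
        S gray
          K gray
            K→M: M is gray → back edge
First back edge: K → M.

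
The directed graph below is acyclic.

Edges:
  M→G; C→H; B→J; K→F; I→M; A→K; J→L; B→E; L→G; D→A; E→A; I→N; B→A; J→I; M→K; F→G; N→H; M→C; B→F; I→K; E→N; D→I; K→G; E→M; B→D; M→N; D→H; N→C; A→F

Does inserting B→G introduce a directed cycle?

No

Adding B→G creates a cycle iff G can already reach B.
Explore from G: no path reaches B. The graph stays acyclic.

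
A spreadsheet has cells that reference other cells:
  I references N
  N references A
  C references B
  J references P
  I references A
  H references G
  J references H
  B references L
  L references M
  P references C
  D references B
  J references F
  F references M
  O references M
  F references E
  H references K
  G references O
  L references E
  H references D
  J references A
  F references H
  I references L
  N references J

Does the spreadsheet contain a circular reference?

No

DFS with white/gray/black marking, starting from F:
F gray
  M gray
  M black
  E gray
  E black
  H gray
    K gray
    K black
    D gray
      B gray
        L gray
          L→M: M black — skip
          L→E: E black — skip
        L black
      B black
    D black
    G gray
      O gray
        O→M: M black — skip
      O black
    G black
  H black
F black
P gray
  C gray
    C→B: B black — skip
  C black
P black
N gray
  A gray
  A black
  J gray
    J→A: A black — skip
    J→F: F black — skip
    J→H: H black — skip
    J→P: P black — skip
  J black
N black
I gray
  I→L: L black — skip
  I→N: N black — skip
  I→A: A black — skip
I black
Every edge goes to a white or black vertex — no back edge, so the graph is acyclic.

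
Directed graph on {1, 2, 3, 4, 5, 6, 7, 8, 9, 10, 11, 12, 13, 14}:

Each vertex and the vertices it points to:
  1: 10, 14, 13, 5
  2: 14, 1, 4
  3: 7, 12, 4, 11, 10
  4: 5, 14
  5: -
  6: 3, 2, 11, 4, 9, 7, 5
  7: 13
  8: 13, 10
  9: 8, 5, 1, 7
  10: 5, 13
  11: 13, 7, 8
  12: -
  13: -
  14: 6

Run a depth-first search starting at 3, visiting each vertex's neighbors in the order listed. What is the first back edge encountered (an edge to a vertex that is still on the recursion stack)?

DFS from 3 (visiting each vertex's neighbors in the order listed); mark gray on enter, black on exit:
3 gray
  7 gray
    13 gray
    13 black
  7 black
  12 gray
  12 black
  4 gray
    5 gray
    5 black
    14 gray
      6 gray
        6→3: 3 is gray → back edge
First back edge: 6 → 3.

6->3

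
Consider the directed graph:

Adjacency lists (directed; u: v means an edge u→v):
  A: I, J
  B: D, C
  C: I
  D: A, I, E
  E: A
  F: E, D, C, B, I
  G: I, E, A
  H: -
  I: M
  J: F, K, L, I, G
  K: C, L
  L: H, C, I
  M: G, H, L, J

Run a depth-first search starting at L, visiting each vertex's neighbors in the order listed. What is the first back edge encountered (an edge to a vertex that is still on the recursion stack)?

DFS from L (visiting each vertex's neighbors in the order listed); mark gray on enter, black on exit:
L gray
  H gray
  H black
  C gray
    I gray
      M gray
        G gray
          G→I: I is gray → back edge
First back edge: G → I.

G->I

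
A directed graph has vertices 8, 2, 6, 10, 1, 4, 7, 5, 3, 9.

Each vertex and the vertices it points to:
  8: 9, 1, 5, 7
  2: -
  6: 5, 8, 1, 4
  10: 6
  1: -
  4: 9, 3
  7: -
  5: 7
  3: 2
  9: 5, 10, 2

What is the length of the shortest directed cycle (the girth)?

For each vertex v, BFS finds the shortest path from v back to v.
The shortest such closed walk is 6 → 8 → 9 → 10 → 6, length 4.

4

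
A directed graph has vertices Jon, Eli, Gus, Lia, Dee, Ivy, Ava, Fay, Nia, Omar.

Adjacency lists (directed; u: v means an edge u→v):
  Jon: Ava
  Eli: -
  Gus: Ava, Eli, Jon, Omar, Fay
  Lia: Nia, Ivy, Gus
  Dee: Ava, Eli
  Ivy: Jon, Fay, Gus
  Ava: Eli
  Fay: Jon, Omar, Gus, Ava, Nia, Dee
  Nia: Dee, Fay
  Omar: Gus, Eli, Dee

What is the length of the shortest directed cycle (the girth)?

2

For each vertex v, BFS finds the shortest path from v back to v.
The shortest such closed walk is Nia → Fay → Nia, length 2.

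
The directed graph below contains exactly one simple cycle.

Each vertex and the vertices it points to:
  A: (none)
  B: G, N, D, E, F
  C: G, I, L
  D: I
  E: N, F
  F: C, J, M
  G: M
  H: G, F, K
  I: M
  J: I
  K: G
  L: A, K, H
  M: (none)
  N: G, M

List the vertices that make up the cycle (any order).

C, F, H, L

DFS with gray/black marking from F:
F gray
  C gray
    G gray
      M gray
      M black
    G black
    I gray
      I→M: M black — skip
    I black
    L gray
      A gray
      A black
      K gray
        K→G: G black — skip
      K black
      H gray
        H→G: G black — skip
        H→F: F is gray → back edge
Back edge closes the cycle F → C → L → H → F; its vertices are {C, F, H, L}.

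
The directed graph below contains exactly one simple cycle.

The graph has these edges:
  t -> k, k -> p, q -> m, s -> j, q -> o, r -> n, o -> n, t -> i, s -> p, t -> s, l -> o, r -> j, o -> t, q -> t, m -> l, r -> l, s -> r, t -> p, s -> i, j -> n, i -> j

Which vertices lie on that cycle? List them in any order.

l, o, r, s, t

DFS with gray/black marking from t:
t gray
  k gray
    p gray
    p black
  k black
  s gray
    i gray
      j gray
        n gray
        n black
      j black
    i black
    s→p: p black — skip
    r gray
      r→n: n black — skip
      r→j: j black — skip
      l gray
        o gray
          o→n: n black — skip
          o→t: t is gray → back edge
Back edge closes the cycle t → s → r → l → o → t; its vertices are {l, o, r, s, t}.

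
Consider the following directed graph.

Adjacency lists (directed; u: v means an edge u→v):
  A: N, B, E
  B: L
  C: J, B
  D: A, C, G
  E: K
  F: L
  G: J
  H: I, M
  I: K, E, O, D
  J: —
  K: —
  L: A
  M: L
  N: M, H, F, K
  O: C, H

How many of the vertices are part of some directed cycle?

A vertex is on a directed cycle iff it belongs to a strongly connected component of size ≥ 2 (or has a self-loop).
The vertices on cycles are {A, B, C, D, F, H, I, L, M, N, O} — 11 in total.

11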